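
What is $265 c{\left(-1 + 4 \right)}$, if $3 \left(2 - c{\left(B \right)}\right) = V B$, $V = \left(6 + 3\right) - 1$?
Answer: $-1590$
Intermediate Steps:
$V = 8$ ($V = 9 - 1 = 8$)
$c{\left(B \right)} = 2 - \frac{8 B}{3}$
$265 c{\left(-1 + 4 \right)} = 265 \left(2 - \frac{8 \left(-1 + 4\right)}{3}\right) = 265 \left(2 - 8\right) = 265 \left(-6\right) = -1590$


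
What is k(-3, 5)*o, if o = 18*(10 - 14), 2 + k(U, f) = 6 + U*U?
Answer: -936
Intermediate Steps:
k(U, f) = 4 + U**2 (k(U, f) = -2 + (6 + U*U) = -2 + (6 + U**2) = 4 + U**2)
o = -72 (o = 18*(-4) = -72)
k(-3, 5)*o = (4 + (-3)**2)*(-72) = (4 + 9)*(-72) = 13*(-72) = -936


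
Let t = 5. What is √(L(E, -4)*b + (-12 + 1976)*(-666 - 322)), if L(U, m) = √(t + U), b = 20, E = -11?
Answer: 2*√(-485108 + 5*I*√6) ≈ 0.017584 + 1393.0*I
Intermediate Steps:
L(U, m) = √(5 + U)
√(L(E, -4)*b + (-12 + 1976)*(-666 - 322)) = √(√(5 - 11)*20 + (-12 + 1976)*(-666 - 322)) = √(√(-6)*20 + 1964*(-988)) = √((I*√6)*20 - 1940432) = √(20*I*√6 - 1940432) = √(-1940432 + 20*I*√6)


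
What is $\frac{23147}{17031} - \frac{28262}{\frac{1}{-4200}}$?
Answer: $\frac{2021586535547}{17031} \approx 1.187 \cdot 10^{8}$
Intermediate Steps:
$\frac{23147}{17031} - \frac{28262}{\frac{1}{-4200}} = 23147 \cdot \frac{1}{17031} - \frac{28262}{- \frac{1}{4200}} = \frac{23147}{17031} - -118700400 = \frac{23147}{17031} + 118700400 = \frac{2021586535547}{17031}$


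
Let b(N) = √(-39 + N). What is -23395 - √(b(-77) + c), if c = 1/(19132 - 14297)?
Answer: -23395 - √(4835 + 46754450*I*√29)/4835 ≈ -23397.0 - 2.3206*I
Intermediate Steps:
c = 1/4835 ≈ 0.00020683
-23395 - √(b(-77) + c) = -23395 - √(√(-39 - 77) + 1/4835) = -23395 - √(√(-116) + 1/4835) = -23395 - √(2*I*√29 + 1/4835) = -23395 - √(1/4835 + 2*I*√29)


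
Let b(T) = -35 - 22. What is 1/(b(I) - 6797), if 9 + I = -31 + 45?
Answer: -1/6854 ≈ -0.00014590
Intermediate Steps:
I = 5 (I = -9 + (-31 + 45) = -9 + 14 = 5)
b(T) = -57
1/(b(I) - 6797) = 1/(-57 - 6797) = 1/(-6854) = -1/6854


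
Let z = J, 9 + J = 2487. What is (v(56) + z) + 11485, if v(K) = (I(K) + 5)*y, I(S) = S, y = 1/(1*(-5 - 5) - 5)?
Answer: 209384/15 ≈ 13959.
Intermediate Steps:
y = -1/15 (y = 1/(1*(-10) - 5) = 1/(-10 - 5) = 1/(-15) = -1/15 ≈ -0.066667)
J = 2478 (J = -9 + 2487 = 2478)
z = 2478
v(K) = -1/3 - K/15 (v(K) = (K + 5)*(-1/15) = (5 + K)*(-1/15) = -1/3 - K/15)
(v(56) + z) + 11485 = ((-1/3 - 1/15*56) + 2478) + 11485 = ((-1/3 - 56/15) + 2478) + 11485 = (-61/15 + 2478) + 11485 = 37109/15 + 11485 = 209384/15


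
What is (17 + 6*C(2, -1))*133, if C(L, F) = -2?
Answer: 665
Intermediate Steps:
(17 + 6*C(2, -1))*133 = (17 + 6*(-2))*133 = (17 - 12)*133 = 5*133 = 665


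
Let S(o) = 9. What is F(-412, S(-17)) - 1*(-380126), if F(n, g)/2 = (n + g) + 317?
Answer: 379954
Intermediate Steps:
F(n, g) = 634 + 2*g + 2*n (F(n, g) = 2*((n + g) + 317) = 2*((g + n) + 317) = 2*(317 + g + n) = 634 + 2*g + 2*n)
F(-412, S(-17)) - 1*(-380126) = (634 + 2*9 + 2*(-412)) - 1*(-380126) = (634 + 18 - 824) + 380126 = -172 + 380126 = 379954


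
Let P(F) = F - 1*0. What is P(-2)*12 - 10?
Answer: -34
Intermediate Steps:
P(F) = F (P(F) = F + 0 = F)
P(-2)*12 - 10 = -2*12 - 10 = -24 - 10 = -34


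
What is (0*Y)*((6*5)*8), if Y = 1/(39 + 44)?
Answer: 0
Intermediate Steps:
Y = 1/83 ≈ 0.012048
(0*Y)*((6*5)*8) = (0*(1/83))*((6*5)*8) = 0*(30*8) = 0*240 = 0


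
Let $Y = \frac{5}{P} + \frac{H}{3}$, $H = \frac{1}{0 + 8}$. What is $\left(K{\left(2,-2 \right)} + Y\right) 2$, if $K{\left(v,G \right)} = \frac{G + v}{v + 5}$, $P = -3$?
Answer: $- \frac{13}{4} \approx -3.25$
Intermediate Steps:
$H = \frac{1}{8} \approx 0.125$
$K{\left(v,G \right)} = \frac{G + v}{5 + v}$
$Y = - \frac{13}{8}$ ($Y = \frac{5}{-3} + \frac{1}{8 \cdot 3} = 5 \left(- \frac{1}{3}\right) + \frac{1}{8} \cdot \frac{1}{3} = - \frac{5}{3} + \frac{1}{24} = - \frac{13}{8} \approx -1.625$)
$\left(K{\left(2,-2 \right)} + Y\right) 2 = \left(\frac{-2 + 2}{5 + 2} - \frac{13}{8}\right) 2 = \left(\frac{1}{7} \cdot 0 - \frac{13}{8}\right) 2 = \left(0 - \frac{13}{8}\right) 2 = \left(- \frac{13}{8}\right) 2 = - \frac{13}{4}$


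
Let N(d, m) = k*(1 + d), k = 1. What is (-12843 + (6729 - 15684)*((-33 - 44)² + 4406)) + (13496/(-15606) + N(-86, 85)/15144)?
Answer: -3646005257182781/39389544 ≈ -9.2563e+7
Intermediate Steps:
N(d, m) = 1 + d (N(d, m) = 1*(1 + d) = 1 + d)
(-12843 + (6729 - 15684)*((-33 - 44)² + 4406)) + (13496/(-15606) + N(-86, 85)/15144) = (-12843 + (6729 - 15684)*((-33 - 44)² + 4406)) + (13496/(-15606) + (1 - 86)/15144) = (-12843 - 8955*((-77)² + 4406)) + (13496*(-1/15606) - 85*1/15144) = (-12843 - 8955*(5929 + 4406)) + (-6748/7803 - 85/15144) = (-12843 - 8955*10335) - 34284989/39389544 = (-12843 - 92549925) - 34284989/39389544 = -92562768 - 34284989/39389544 = -3646005257182781/39389544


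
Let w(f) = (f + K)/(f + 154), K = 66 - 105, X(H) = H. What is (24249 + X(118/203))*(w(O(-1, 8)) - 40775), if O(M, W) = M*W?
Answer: -29305594510005/29638 ≈ -9.8878e+8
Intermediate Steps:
K = -39
w(f) = (-39 + f)/(154 + f) (w(f) = (f - 39)/(f + 154) = (-39 + f)/(154 + f))
(24249 + X(118/203))*(w(O(-1, 8)) - 40775) = (24249 + 118/203)*((-39 - 1*8)/(154 - 1*8) - 40775) = (24249 + 118*(1/203))*((-39 - 8)/(154 - 8) - 40775) = (24249 + 118/203)*(-47/146 - 40775) = 4922665*((1/146)*(-47) - 40775)/203 = 4922665*(-47/146 - 40775)/203 = (4922665/203)*(-5953197/146) = -29305594510005/29638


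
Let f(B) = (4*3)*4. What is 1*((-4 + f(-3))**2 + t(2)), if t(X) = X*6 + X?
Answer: 1950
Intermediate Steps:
t(X) = 7*X (t(X) = 6*X + X = 7*X)
f(B) = 48 (f(B) = 12*4 = 48)
1*((-4 + f(-3))**2 + t(2)) = 1*((-4 + 48)**2 + 7*2) = 1*(44**2 + 14) = 1*(1936 + 14) = 1*1950 = 1950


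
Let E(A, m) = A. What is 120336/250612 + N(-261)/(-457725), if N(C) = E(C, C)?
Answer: 4595517111/9559281475 ≈ 0.48074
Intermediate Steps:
N(C) = C
120336/250612 + N(-261)/(-457725) = 120336/250612 - 261/(-457725) = 120336*(1/250612) - 261*(-1/457725) = 30084/62653 + 87/152575 = 4595517111/9559281475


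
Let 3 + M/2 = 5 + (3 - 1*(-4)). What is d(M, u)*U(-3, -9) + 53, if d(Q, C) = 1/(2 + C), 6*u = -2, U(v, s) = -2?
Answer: 259/5 ≈ 51.800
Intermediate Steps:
M = 18 (M = -6 + 2*(5 + (3 - 1*(-4))) = -6 + 2*(5 + (3 + 4)) = -6 + 2*(5 + 7) = -6 + 2*12 = -6 + 24 = 18)
u = -⅓ (u = (⅙)*(-2) = -⅓ ≈ -0.33333)
d(M, u)*U(-3, -9) + 53 = -2/(2 - ⅓) + 53 = -2/(5/3) + 53 = (⅗)*(-2) + 53 = -6/5 + 53 = 259/5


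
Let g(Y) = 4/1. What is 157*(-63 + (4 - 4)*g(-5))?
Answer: -9891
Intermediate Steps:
g(Y) = 4 (g(Y) = 4*1 = 4)
157*(-63 + (4 - 4)*g(-5)) = 157*(-63 + (4 - 4)*4) = 157*(-63 + 0*4) = 157*(-63 + 0) = 157*(-63) = -9891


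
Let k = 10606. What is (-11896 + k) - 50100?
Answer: -51390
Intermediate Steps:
(-11896 + k) - 50100 = (-11896 + 10606) - 50100 = -1290 - 50100 = -51390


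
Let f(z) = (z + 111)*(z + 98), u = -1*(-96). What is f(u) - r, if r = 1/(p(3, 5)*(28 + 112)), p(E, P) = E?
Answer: 16866359/420 ≈ 40158.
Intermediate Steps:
r = 1/420 (r = 1/(3*(28 + 112)) = 1/(3*140) = 1/420 ≈ 0.0023810)
u = 96
f(z) = (98 + z)*(111 + z) (f(z) = (111 + z)*(98 + z) = (98 + z)*(111 + z))
f(u) - r = (10878 + 96² + 209*96) - 1*1/420 = (10878 + 9216 + 20064) - 1/420 = 40158 - 1/420 = 16866359/420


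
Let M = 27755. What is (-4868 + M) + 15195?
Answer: 38082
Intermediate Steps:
(-4868 + M) + 15195 = (-4868 + 27755) + 15195 = 22887 + 15195 = 38082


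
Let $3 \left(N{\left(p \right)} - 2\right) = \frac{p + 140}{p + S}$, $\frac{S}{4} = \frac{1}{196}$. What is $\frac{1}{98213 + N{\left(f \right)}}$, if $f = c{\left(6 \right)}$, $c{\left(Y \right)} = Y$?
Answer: $\frac{885}{86927429} \approx 1.0181 \cdot 10^{-5}$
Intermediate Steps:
$S = \frac{1}{49}$ ($S = \frac{4}{196} = 4 \cdot \frac{1}{196} = \frac{1}{49} \approx 0.020408$)
$f = 6$
$N{\left(p \right)} = 2 + \frac{140 + p}{3 \left(\frac{1}{49} + p\right)}$ ($N{\left(p \right)} = 2 + \frac{\left(p + 140\right) \frac{1}{p + \frac{1}{49}}}{3} = 2 + \frac{\left(140 + p\right) \frac{1}{\frac{1}{49} + p}}{3} = 2 + \frac{\frac{1}{\frac{1}{49} + p} \left(140 + p\right)}{3} = 2 + \frac{140 + p}{3 \left(\frac{1}{49} + p\right)}$)
$\frac{1}{98213 + N{\left(f \right)}} = \frac{1}{98213 + \frac{6866 + 343 \cdot 6}{3 \left(1 + 49 \cdot 6\right)}} = \frac{1}{98213 + \frac{6866 + 2058}{3 \left(1 + 294\right)}} = \frac{1}{98213 + \frac{1}{3} \cdot \frac{1}{295} \cdot 8924} = \frac{1}{98213 + \frac{8924}{885}} = \frac{1}{\frac{86927429}{885}} = \frac{885}{86927429}$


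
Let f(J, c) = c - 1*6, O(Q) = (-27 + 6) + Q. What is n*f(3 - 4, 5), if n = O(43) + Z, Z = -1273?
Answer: 1251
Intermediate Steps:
O(Q) = -21 + Q
f(J, c) = -6 + c (f(J, c) = c - 6 = -6 + c)
n = -1251 (n = (-21 + 43) - 1273 = 22 - 1273 = -1251)
n*f(3 - 4, 5) = -1251*(-6 + 5) = -1251*(-1) = 1251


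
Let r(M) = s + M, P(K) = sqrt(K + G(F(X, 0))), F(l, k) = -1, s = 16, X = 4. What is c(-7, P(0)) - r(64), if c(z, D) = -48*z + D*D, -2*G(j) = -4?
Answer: 258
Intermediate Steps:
G(j) = 2 (G(j) = -1/2*(-4) = 2)
P(K) = sqrt(2 + K) (P(K) = sqrt(K + 2) = sqrt(2 + K))
r(M) = 16 + M
c(z, D) = D**2 - 48*z (c(z, D) = -48*z + D**2 = D**2 - 48*z)
c(-7, P(0)) - r(64) = ((sqrt(2 + 0))**2 - 48*(-7)) - (16 + 64) = ((sqrt(2))**2 + 336) - 1*80 = (2 + 336) - 80 = 338 - 80 = 258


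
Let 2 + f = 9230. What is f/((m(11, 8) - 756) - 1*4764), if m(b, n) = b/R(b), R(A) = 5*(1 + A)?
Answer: -553680/331189 ≈ -1.6718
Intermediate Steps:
R(A) = 5 + 5*A
m(b, n) = b/(5 + 5*b)
f = 9228 (f = -2 + 9230 = 9228)
f/((m(11, 8) - 756) - 1*4764) = 9228/(((⅕)*11/(1 + 11) - 756) - 1*4764) = 9228/(((⅕)*11/12 - 756) - 4764) = 9228/(((⅕)*11*(1/12) - 756) - 4764) = 9228/((11/60 - 756) - 4764) = 9228/(-45349/60 - 4764) = 9228/(-331189/60) = 9228*(-60/331189) = -553680/331189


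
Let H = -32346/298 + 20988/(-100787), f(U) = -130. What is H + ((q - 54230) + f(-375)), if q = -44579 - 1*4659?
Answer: -1557391567637/15017263 ≈ -1.0371e+5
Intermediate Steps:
q = -49238 (q = -44579 - 4659 = -49238)
H = -1633155363/15017263 (H = -32346*1/298 + 20988*(-1/100787) = -16173/149 - 20988/100787 = -1633155363/15017263 ≈ -108.75)
H + ((q - 54230) + f(-375)) = -1633155363/15017263 + ((-49238 - 54230) - 130) = -1633155363/15017263 + (-103468 - 130) = -1633155363/15017263 - 103598 = -1557391567637/15017263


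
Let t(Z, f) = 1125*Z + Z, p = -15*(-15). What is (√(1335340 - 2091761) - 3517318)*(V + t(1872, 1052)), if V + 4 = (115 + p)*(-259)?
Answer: -7104307034944 + 2019808*I*√756421 ≈ -7.1043e+12 + 1.7567e+9*I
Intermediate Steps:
p = 225
V = -88064 (V = -4 + (115 + 225)*(-259) = -4 + 340*(-259) = -4 - 88060 = -88064)
t(Z, f) = 1126*Z
(√(1335340 - 2091761) - 3517318)*(V + t(1872, 1052)) = (√(1335340 - 2091761) - 3517318)*(-88064 + 1126*1872) = (√(-756421) - 3517318)*(-88064 + 2107872) = (I*√756421 - 3517318)*2019808 = (-3517318 + I*√756421)*2019808 = -7104307034944 + 2019808*I*√756421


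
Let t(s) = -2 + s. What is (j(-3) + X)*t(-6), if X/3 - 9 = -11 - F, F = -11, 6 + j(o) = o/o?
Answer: -176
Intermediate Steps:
j(o) = -5 (j(o) = -6 + o/o = -6 + 1 = -5)
X = 27 (X = 27 + 3*(-11 - 1*(-11)) = 27 + 3*(-11 + 11) = 27 + 3*0 = 27 + 0 = 27)
(j(-3) + X)*t(-6) = (-5 + 27)*(-2 - 6) = 22*(-8) = -176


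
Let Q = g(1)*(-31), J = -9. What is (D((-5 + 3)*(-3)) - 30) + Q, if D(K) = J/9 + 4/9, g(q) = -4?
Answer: 841/9 ≈ 93.444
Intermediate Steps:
D(K) = -5/9 (D(K) = -9/9 + 4/9 = -9*1/9 + 4*(1/9) = -1 + 4/9 = -5/9)
Q = 124 (Q = -4*(-31) = 124)
(D((-5 + 3)*(-3)) - 30) + Q = (-5/9 - 30) + 124 = -275/9 + 124 = 841/9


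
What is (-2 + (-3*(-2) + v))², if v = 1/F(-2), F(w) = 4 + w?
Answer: 81/4 ≈ 20.250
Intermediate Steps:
v = ½ (v = 1/(4 - 2) = 1/2 = ½ ≈ 0.50000)
(-2 + (-3*(-2) + v))² = (-2 + (-3*(-2) + ½))² = (-2 + (6 + ½))² = (-2 + 13/2)² = (9/2)² = 81/4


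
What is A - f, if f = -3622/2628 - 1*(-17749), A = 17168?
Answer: -761623/1314 ≈ -579.62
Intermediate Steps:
f = 23320375/1314 (f = -3622*1/2628 + 17749 = -1811/1314 + 17749 = 23320375/1314 ≈ 17748.)
A - f = 17168 - 1*23320375/1314 = 17168 - 23320375/1314 = -761623/1314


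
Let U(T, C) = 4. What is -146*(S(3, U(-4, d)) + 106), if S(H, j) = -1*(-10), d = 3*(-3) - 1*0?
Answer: -16936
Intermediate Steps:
d = -9 (d = -9 + 0 = -9)
S(H, j) = 10
-146*(S(3, U(-4, d)) + 106) = -146*(10 + 106) = -146*116 = -16936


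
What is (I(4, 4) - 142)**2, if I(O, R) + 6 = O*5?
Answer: 16384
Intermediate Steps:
I(O, R) = -6 + 5*O (I(O, R) = -6 + O*5 = -6 + 5*O)
(I(4, 4) - 142)**2 = ((-6 + 5*4) - 142)**2 = ((-6 + 20) - 142)**2 = (14 - 142)**2 = (-128)**2 = 16384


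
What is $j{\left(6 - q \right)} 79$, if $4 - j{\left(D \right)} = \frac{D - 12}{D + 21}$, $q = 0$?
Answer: $\frac{3002}{9} \approx 333.56$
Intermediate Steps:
$j{\left(D \right)} = 4 - \frac{-12 + D}{21 + D}$ ($j{\left(D \right)} = 4 - \frac{D - 12}{D + 21} = 4 - \frac{-12 + D}{21 + D}$)
$j{\left(6 - q \right)} 79 = \frac{3 \left(32 + \left(6 - 0\right)\right)}{21 + \left(6 - 0\right)} 79 = \frac{3 \left(32 + \left(6 + 0\right)\right)}{21 + \left(6 + 0\right)} 79 = \frac{3 \left(32 + 6\right)}{21 + 6} \cdot 79 = 3 \cdot \frac{1}{27} \cdot 38 \cdot 79 = \frac{38}{9} \cdot 79 = \frac{3002}{9}$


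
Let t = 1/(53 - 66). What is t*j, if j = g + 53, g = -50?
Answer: -3/13 ≈ -0.23077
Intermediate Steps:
t = -1/13 (t = 1/(-13) = -1/13 ≈ -0.076923)
j = 3 (j = -50 + 53 = 3)
t*j = -1/13*3 = -3/13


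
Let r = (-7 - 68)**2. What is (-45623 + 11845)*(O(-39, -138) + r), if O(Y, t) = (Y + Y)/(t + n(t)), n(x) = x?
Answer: -4370248307/23 ≈ -1.9001e+8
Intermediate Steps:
O(Y, t) = Y/t (O(Y, t) = (Y + Y)/(t + t) = (2*Y)/((2*t)) = (2*Y)*(1/(2*t)) = Y/t)
r = 5625 (r = (-75)**2 = 5625)
(-45623 + 11845)*(O(-39, -138) + r) = (-45623 + 11845)*(-39/(-138) + 5625) = -33778*(-39*(-1/138) + 5625) = -33778*(13/46 + 5625) = -33778*258763/46 = -4370248307/23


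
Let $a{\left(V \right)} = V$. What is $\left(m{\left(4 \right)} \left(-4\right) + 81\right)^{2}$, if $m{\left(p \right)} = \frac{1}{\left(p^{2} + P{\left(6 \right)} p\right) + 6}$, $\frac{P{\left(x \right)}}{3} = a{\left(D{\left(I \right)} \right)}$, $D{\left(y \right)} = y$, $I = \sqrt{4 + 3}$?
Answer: $\frac{113061697}{17161} - \frac{255192 \sqrt{7}}{17161} \approx 6549.0$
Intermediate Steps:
$I = \sqrt{7} \approx 2.6458$
$P{\left(x \right)} = 3 \sqrt{7}$
$m{\left(p \right)} = \frac{1}{6 + p^{2} + 3 p \sqrt{7}}$ ($m{\left(p \right)} = \frac{1}{\left(p^{2} + 3 \sqrt{7} p\right) + 6} = \frac{1}{\left(p^{2} + 3 p \sqrt{7}\right) + 6} = \frac{1}{6 + p^{2} + 3 p \sqrt{7}}$)
$\left(m{\left(4 \right)} \left(-4\right) + 81\right)^{2} = \left(\frac{1}{6 + 4^{2} + 3 \cdot 4 \sqrt{7}} \left(-4\right) + 81\right)^{2} = \left(\frac{1}{6 + 16 + 12 \sqrt{7}} \left(-4\right) + 81\right)^{2} = \left(\frac{1}{22 + 12 \sqrt{7}} \left(-4\right) + 81\right)^{2} = \left(- \frac{4}{22 + 12 \sqrt{7}} + 81\right)^{2} = \left(81 - \frac{4}{22 + 12 \sqrt{7}}\right)^{2}$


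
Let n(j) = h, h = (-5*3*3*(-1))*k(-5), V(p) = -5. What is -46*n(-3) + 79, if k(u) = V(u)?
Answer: 10429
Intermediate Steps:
k(u) = -5
h = -225 (h = -5*3*3*(-1)*(-5) = -45*(-1)*(-5) = -5*(-9)*(-5) = 45*(-5) = -225)
n(j) = -225
-46*n(-3) + 79 = -46*(-225) + 79 = 10350 + 79 = 10429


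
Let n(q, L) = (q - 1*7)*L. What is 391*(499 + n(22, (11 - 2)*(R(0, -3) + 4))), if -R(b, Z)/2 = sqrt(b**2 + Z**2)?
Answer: 89539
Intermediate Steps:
R(b, Z) = -2*sqrt(Z**2 + b**2) (R(b, Z) = -2*sqrt(b**2 + Z**2) = -2*sqrt(Z**2 + b**2))
n(q, L) = L*(-7 + q) (n(q, L) = (q - 7)*L = (-7 + q)*L = L*(-7 + q))
391*(499 + n(22, (11 - 2)*(R(0, -3) + 4))) = 391*(499 + ((11 - 2)*(-2*sqrt((-3)**2 + 0**2) + 4))*(-7 + 22)) = 391*(499 + (9*(-2*sqrt(9 + 0) + 4))*15) = 391*(499 + (9*(-2*sqrt(9) + 4))*15) = 391*(499 + (9*(-2*3 + 4))*15) = 391*(499 + (9*(-6 + 4))*15) = 391*(499 + (9*(-2))*15) = 391*(499 - 18*15) = 391*(499 - 270) = 391*229 = 89539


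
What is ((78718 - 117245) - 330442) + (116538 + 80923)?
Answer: -171508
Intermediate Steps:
((78718 - 117245) - 330442) + (116538 + 80923) = (-38527 - 330442) + 197461 = -368969 + 197461 = -171508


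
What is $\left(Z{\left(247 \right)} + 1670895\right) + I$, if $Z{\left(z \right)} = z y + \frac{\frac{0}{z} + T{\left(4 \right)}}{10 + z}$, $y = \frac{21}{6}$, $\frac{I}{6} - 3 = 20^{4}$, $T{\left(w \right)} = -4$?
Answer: $\frac{1352733627}{514} \approx 2.6318 \cdot 10^{6}$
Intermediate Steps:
$I = 960018$ ($I = 18 + 6 \cdot 20^{4} = 18 + 6 \cdot 160000 = 18 + 960000 = 960018$)
$y = \frac{7}{2}$ ($y = 21 \cdot \frac{1}{6} = \frac{7}{2} \approx 3.5$)
$Z{\left(z \right)} = - \frac{4}{10 + z} + \frac{7 z}{2}$ ($Z{\left(z \right)} = z \frac{7}{2} + \frac{\frac{0}{z} - 4}{10 + z} = \frac{7 z}{2} + \frac{0 - 4}{10 + z} = \frac{7 z}{2} - \frac{4}{10 + z} = - \frac{4}{10 + z} + \frac{7 z}{2}$)
$\left(Z{\left(247 \right)} + 1670895\right) + I = \left(\frac{-8 + 7 \cdot 247^{2} + 70 \cdot 247}{2 \left(10 + 247\right)} + 1670895\right) + 960018 = \left(\frac{-8 + 7 \cdot 61009 + 17290}{2 \cdot 257} + 1670895\right) + 960018 = \left(\frac{1}{2} \cdot \frac{1}{257} \left(-8 + 427063 + 17290\right) + 1670895\right) + 960018 = \left(\frac{1}{2} \cdot \frac{1}{257} \cdot 444345 + 1670895\right) + 960018 = \left(\frac{444345}{514} + 1670895\right) + 960018 = \frac{859284375}{514} + 960018 = \frac{1352733627}{514}$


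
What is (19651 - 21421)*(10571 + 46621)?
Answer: -101229840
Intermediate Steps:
(19651 - 21421)*(10571 + 46621) = -1770*57192 = -101229840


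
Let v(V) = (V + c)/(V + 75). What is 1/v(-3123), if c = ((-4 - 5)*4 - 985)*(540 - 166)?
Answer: 3048/384977 ≈ 0.0079174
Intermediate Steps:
c = -381854 (c = (-9*4 - 985)*374 = (-36 - 985)*374 = -1021*374 = -381854)
v(V) = (-381854 + V)/(75 + V) (v(V) = (V - 381854)/(V + 75) = (-381854 + V)/(75 + V))
1/v(-3123) = 1/((-381854 - 3123)/(75 - 3123)) = 1/(-384977/(-3048)) = 1/(-1/3048*(-384977)) = 1/(384977/3048) = 3048/384977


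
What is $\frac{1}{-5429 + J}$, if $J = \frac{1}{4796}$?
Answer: $- \frac{4796}{26037483} \approx -0.0001842$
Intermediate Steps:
$J = \frac{1}{4796} \approx 0.00020851$
$\frac{1}{-5429 + J} = \frac{1}{-5429 + \frac{1}{4796}} = \frac{1}{- \frac{26037483}{4796}} = - \frac{4796}{26037483}$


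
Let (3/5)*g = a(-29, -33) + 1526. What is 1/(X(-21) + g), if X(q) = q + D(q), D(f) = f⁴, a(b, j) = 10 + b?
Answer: 3/590915 ≈ 5.0769e-6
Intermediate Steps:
X(q) = q + q⁴
g = 7535/3 (g = 5*((10 - 29) + 1526)/3 = 5*(-19 + 1526)/3 = (5/3)*1507 = 7535/3 ≈ 2511.7)
1/(X(-21) + g) = 1/((-21 + (-21)⁴) + 7535/3) = 1/((-21 + 194481) + 7535/3) = 1/(194460 + 7535/3) = 1/(590915/3) = 3/590915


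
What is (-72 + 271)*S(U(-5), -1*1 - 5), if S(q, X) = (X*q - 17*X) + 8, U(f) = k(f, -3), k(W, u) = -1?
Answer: 23084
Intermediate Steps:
U(f) = -1
S(q, X) = 8 - 17*X + X*q (S(q, X) = (-17*X + X*q) + 8 = 8 - 17*X + X*q)
(-72 + 271)*S(U(-5), -1*1 - 5) = (-72 + 271)*(8 - 17*(-1*1 - 5) + (-1*1 - 5)*(-1)) = 199*(8 - 17*(-1 - 5) + (-1 - 5)*(-1)) = 199*(8 - 17*(-6) - 6*(-1)) = 199*(8 + 102 + 6) = 199*116 = 23084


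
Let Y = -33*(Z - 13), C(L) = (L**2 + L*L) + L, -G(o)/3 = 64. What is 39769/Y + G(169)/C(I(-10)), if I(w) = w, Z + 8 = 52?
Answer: -3876263/97185 ≈ -39.885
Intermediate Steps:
Z = 44 (Z = -8 + 52 = 44)
G(o) = -192 (G(o) = -3*64 = -192)
C(L) = L + 2*L**2 (C(L) = (L**2 + L**2) + L = 2*L**2 + L = L + 2*L**2)
Y = -1023 (Y = -33*(44 - 13) = -33*31 = -1023)
39769/Y + G(169)/C(I(-10)) = 39769/(-1023) - 192*(-1/(10*(1 + 2*(-10)))) = 39769*(-1/1023) - 192*(-1/(10*(1 - 20))) = -39769/1023 - 192/((-10*(-19))) = -39769/1023 - 192/190 = -39769/1023 - 192*1/190 = -39769/1023 - 96/95 = -3876263/97185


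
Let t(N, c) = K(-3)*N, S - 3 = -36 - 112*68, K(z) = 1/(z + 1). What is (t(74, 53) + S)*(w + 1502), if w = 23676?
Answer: -193518108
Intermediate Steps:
K(z) = 1/(1 + z)
S = -7649 (S = 3 + (-36 - 112*68) = 3 + (-36 - 7616) = 3 - 7652 = -7649)
t(N, c) = -N/2 (t(N, c) = N/(1 - 3) = N/(-2) = -N/2)
(t(74, 53) + S)*(w + 1502) = (-1/2*74 - 7649)*(23676 + 1502) = (-37 - 7649)*25178 = -7686*25178 = -193518108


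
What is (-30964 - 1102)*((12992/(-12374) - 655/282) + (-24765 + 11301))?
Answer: 376727127364789/872367 ≈ 4.3184e+8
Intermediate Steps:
(-30964 - 1102)*((12992/(-12374) - 655/282) + (-24765 + 11301)) = -32066*((12992*(-1/12374) - 655*1/282) - 13464) = -32066*((-6496/6187 - 655/282) - 13464) = -32066*(-5884357/1744734 - 13464) = -32066*(-23496982933/1744734) = 376727127364789/872367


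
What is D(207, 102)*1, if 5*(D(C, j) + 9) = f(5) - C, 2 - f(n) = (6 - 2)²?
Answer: -266/5 ≈ -53.200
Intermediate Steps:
f(n) = -14 (f(n) = 2 - (6 - 2)² = 2 - 1*4² = 2 - 1*16 = 2 - 16 = -14)
D(C, j) = -59/5 - C/5 (D(C, j) = -9 + (-14 - C)/5 = -9 + (-14/5 - C/5) = -59/5 - C/5)
D(207, 102)*1 = (-59/5 - ⅕*207)*1 = (-59/5 - 207/5)*1 = -266/5*1 = -266/5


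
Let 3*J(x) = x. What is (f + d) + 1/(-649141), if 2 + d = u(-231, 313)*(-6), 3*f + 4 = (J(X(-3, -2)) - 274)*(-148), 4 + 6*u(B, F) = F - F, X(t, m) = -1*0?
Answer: 8775088037/649141 ≈ 13518.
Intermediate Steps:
X(t, m) = 0
u(B, F) = -2/3 (u(B, F) = -2/3 + (F - F)/6 = -2/3 + (1/6)*0 = -2/3 + 0 = -2/3)
J(x) = x/3
f = 13516 (f = -4/3 + (((1/3)*0 - 274)*(-148))/3 = -4/3 + ((0 - 274)*(-148))/3 = -4/3 + (-274*(-148))/3 = -4/3 + (1/3)*40552 = -4/3 + 40552/3 = 13516)
d = 2 (d = -2 - 2/3*(-6) = -2 + 4 = 2)
(f + d) + 1/(-649141) = (13516 + 2) + 1/(-649141) = 13518 - 1/649141 = 8775088037/649141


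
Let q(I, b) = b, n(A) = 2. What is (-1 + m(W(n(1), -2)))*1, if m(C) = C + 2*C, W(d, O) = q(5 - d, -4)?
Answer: -13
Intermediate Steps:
W(d, O) = -4
m(C) = 3*C
(-1 + m(W(n(1), -2)))*1 = (-1 + 3*(-4))*1 = (-1 - 12)*1 = -13*1 = -13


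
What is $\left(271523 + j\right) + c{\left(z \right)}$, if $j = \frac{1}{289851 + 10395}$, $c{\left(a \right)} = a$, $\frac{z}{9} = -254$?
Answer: $\frac{80837332303}{300246} \approx 2.6924 \cdot 10^{5}$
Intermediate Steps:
$z = -2286$ ($z = 9 \left(-254\right) = -2286$)
$j = \frac{1}{300246} \approx 3.3306 \cdot 10^{-6}$
$\left(271523 + j\right) + c{\left(z \right)} = \left(271523 + \frac{1}{300246}\right) - 2286 = \frac{81523694659}{300246} - 2286 = \frac{80837332303}{300246}$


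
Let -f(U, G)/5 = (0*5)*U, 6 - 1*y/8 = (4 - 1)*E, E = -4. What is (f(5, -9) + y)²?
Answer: 20736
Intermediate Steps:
y = 144 (y = 48 - 8*(4 - 1)*(-4) = 48 - 24*(-4) = 48 - 8*(-12) = 48 + 96 = 144)
f(U, G) = 0 (f(U, G) = -5*0*5*U = -0*U = -5*0 = 0)
(f(5, -9) + y)² = (0 + 144)² = 144² = 20736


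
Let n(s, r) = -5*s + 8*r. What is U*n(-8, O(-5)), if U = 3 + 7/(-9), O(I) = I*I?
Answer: 1600/3 ≈ 533.33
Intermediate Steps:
O(I) = I**2
U = 20/9 (U = 3 - 1/9*7 = 3 - 7/9 = 20/9 ≈ 2.2222)
U*n(-8, O(-5)) = 20*(-5*(-8) + 8*(-5)**2)/9 = 20*(40 + 8*25)/9 = 20*(40 + 200)/9 = (20/9)*240 = 1600/3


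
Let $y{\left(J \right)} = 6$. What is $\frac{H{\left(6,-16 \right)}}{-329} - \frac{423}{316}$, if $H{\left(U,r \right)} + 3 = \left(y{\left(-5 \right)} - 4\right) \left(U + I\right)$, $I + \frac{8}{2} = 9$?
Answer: $- \frac{145171}{103964} \approx -1.3964$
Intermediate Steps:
$I = 5$ ($I = -4 + 9 = 5$)
$H{\left(U,r \right)} = 7 + 2 U$ ($H{\left(U,r \right)} = -3 + \left(6 - 4\right) \left(U + 5\right) = -3 + 2 \left(5 + U\right) = -3 + \left(10 + 2 U\right) = 7 + 2 U$)
$\frac{H{\left(6,-16 \right)}}{-329} - \frac{423}{316} = \frac{7 + 2 \cdot 6}{-329} - \frac{423}{316} = \left(7 + 12\right) \left(- \frac{1}{329}\right) - \frac{423}{316} = 19 \left(- \frac{1}{329}\right) - \frac{423}{316} = - \frac{19}{329} - \frac{423}{316} = - \frac{145171}{103964}$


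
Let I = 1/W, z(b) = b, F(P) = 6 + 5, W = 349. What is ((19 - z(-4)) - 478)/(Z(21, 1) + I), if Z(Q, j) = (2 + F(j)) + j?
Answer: -158795/4887 ≈ -32.493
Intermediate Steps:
F(P) = 11
Z(Q, j) = 13 + j (Z(Q, j) = (2 + 11) + j = 13 + j)
I = 1/349 ≈ 0.0028653
((19 - z(-4)) - 478)/(Z(21, 1) + I) = ((19 - 1*(-4)) - 478)/((13 + 1) + 1/349) = ((19 + 4) - 478)/(14 + 1/349) = (23 - 478)/(4887/349) = -455*349/4887 = -158795/4887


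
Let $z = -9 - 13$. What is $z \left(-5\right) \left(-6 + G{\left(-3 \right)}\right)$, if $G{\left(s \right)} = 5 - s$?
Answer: $220$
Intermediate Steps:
$z = -22$ ($z = -9 - 13 = -22$)
$z \left(-5\right) \left(-6 + G{\left(-3 \right)}\right) = \left(-22\right) \left(-5\right) \left(-6 + \left(5 - -3\right)\right) = 110 \left(-6 + \left(5 + 3\right)\right) = 110 \left(-6 + 8\right) = 110 \cdot 2 = 220$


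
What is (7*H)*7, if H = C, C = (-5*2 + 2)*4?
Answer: -1568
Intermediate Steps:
C = -32 (C = (-10 + 2)*4 = -8*4 = -32)
H = -32
(7*H)*7 = (7*(-32))*7 = -224*7 = -1568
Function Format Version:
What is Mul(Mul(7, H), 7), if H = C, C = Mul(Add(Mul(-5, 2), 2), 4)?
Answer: -1568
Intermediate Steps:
C = -32 (C = Mul(Add(-10, 2), 4) = Mul(-8, 4) = -32)
H = -32
Mul(Mul(7, H), 7) = Mul(Mul(7, -32), 7) = Mul(-224, 7) = -1568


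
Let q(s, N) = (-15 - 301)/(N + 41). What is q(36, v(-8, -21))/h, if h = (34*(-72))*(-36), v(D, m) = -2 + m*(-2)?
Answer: -79/1784592 ≈ -4.4268e-5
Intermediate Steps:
v(D, m) = -2 - 2*m
q(s, N) = -316/(41 + N)
h = 88128 (h = -2448*(-36) = 88128)
q(36, v(-8, -21))/h = -316/(41 + (-2 - 2*(-21)))/88128 = -316/(41 + (-2 + 42))*(1/88128) = -316/(41 + 40)*(1/88128) = -316/81*(1/88128) = -316*1/81*(1/88128) = -316/81*1/88128 = -79/1784592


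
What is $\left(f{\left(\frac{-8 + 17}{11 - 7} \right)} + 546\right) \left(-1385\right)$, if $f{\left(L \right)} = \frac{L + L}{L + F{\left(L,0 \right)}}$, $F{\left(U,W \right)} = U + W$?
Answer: $-757595$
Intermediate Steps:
$f{\left(L \right)} = 1$ ($f{\left(L \right)} = \frac{L + L}{L + \left(L + 0\right)} = \frac{2 L}{L + L} = \frac{2 L}{2 L} = 2 L \frac{1}{2 L} = 1$)
$\left(f{\left(\frac{-8 + 17}{11 - 7} \right)} + 546\right) \left(-1385\right) = \left(1 + 546\right) \left(-1385\right) = 547 \left(-1385\right) = -757595$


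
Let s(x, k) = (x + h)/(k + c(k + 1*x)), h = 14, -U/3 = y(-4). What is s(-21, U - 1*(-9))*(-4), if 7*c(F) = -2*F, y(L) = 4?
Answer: 196/27 ≈ 7.2593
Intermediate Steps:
U = -12 (U = -3*4 = -12)
c(F) = -2*F/7 (c(F) = (-2*F)/7 = -2*F/7)
s(x, k) = (14 + x)/(-2*x/7 + 5*k/7) (s(x, k) = (x + 14)/(k - 2*(k + 1*x)/7) = (14 + x)/(k - 2*(k + x)/7) = (14 + x)/(k + (-2*k/7 - 2*x/7)) = (14 + x)/(-2*x/7 + 5*k/7))
s(-21, U - 1*(-9))*(-4) = (7*(14 - 21)/(-2*(-21) + 5*(-12 - 1*(-9))))*(-4) = (7*(-7)/(42 + 5*(-12 + 9)))*(-4) = (7*(-7)/(42 + 5*(-3)))*(-4) = (7*(-7)/(42 - 15))*(-4) = (7*(-7)/27)*(-4) = (7*(1/27)*(-7))*(-4) = -49/27*(-4) = 196/27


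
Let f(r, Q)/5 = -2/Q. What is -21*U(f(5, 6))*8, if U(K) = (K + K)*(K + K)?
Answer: -5600/3 ≈ -1866.7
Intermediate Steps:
f(r, Q) = -10/Q (f(r, Q) = 5*(-2/Q) = -10/Q)
U(K) = 4*K² (U(K) = (2*K)*(2*K) = 4*K²)
-21*U(f(5, 6))*8 = -84*(-10/6)²*8 = -84*(-10*⅙)²*8 = -84*(-5/3)²*8 = -84*25/9*8 = -21*100/9*8 = -700/3*8 = -5600/3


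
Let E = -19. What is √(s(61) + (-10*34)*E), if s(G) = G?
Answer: √6521 ≈ 80.753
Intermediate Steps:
√(s(61) + (-10*34)*E) = √(61 - 10*34*(-19)) = √(61 - 340*(-19)) = √(61 + 6460) = √6521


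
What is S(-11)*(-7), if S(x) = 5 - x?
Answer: -112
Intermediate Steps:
S(-11)*(-7) = (5 - 1*(-11))*(-7) = (5 + 11)*(-7) = 16*(-7) = -112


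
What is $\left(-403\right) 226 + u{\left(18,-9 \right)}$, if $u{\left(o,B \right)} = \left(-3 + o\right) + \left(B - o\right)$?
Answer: $-91090$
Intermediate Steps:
$u{\left(o,B \right)} = -3 + B$
$\left(-403\right) 226 + u{\left(18,-9 \right)} = \left(-403\right) 226 - 12 = -91078 - 12 = -91090$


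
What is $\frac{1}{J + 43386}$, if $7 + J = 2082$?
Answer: $\frac{1}{45461} \approx 2.1997 \cdot 10^{-5}$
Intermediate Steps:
$J = 2075$ ($J = -7 + 2082 = 2075$)
$\frac{1}{J + 43386} = \frac{1}{2075 + 43386} = \frac{1}{45461}$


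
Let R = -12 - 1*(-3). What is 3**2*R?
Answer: -81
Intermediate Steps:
R = -9 (R = -12 + 3 = -9)
3**2*R = 3**2*(-9) = 9*(-9) = -81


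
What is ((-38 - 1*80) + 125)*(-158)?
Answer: -1106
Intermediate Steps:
((-38 - 1*80) + 125)*(-158) = ((-38 - 80) + 125)*(-158) = (-118 + 125)*(-158) = 7*(-158) = -1106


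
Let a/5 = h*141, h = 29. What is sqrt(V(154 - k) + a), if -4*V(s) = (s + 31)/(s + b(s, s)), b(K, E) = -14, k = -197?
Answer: sqrt(9287544086)/674 ≈ 142.99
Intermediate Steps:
a = 20445 (a = 5*(29*141) = 5*4089 = 20445)
V(s) = -(31 + s)/(4*(-14 + s)) (V(s) = -(s + 31)/(4*(s - 14)) = -(31 + s)/(4*(-14 + s)))
sqrt(V(154 - k) + a) = sqrt((-31 - (154 - 1*(-197)))/(4*(-14 + (154 - 1*(-197)))) + 20445) = sqrt((-31 - (154 + 197))/(4*(-14 + (154 + 197))) + 20445) = sqrt((-31 - 1*351)/(4*(-14 + 351)) + 20445) = sqrt((1/4)*(-31 - 351)/337 + 20445) = sqrt((1/4)*(1/337)*(-382) + 20445) = sqrt(-191/674 + 20445) = sqrt(13779739/674) = sqrt(9287544086)/674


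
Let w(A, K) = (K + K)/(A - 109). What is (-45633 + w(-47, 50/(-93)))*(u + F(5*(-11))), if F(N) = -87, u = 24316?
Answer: -4010162772314/3627 ≈ -1.1056e+9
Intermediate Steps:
w(A, K) = 2*K/(-109 + A) (w(A, K) = (2*K)/(-109 + A) = 2*K/(-109 + A))
(-45633 + w(-47, 50/(-93)))*(u + F(5*(-11))) = (-45633 + 2*(50/(-93))/(-109 - 47))*(24316 - 87) = (-45633 + 2*(50*(-1/93))/(-156))*24229 = (-45633 + 2*(-50/93)*(-1/156))*24229 = (-45633 + 25/3627)*24229 = -165510866/3627*24229 = -4010162772314/3627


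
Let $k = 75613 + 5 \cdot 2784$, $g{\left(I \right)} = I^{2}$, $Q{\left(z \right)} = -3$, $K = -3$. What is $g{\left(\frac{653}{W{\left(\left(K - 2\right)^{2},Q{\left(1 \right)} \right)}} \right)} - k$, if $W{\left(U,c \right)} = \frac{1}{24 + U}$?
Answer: $1023718476$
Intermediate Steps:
$k = 89533$ ($k = 75613 + 13920 = 89533$)
$g{\left(\frac{653}{W{\left(\left(K - 2\right)^{2},Q{\left(1 \right)} \right)}} \right)} - k = \left(\frac{653}{\frac{1}{24 + \left(-3 - 2\right)^{2}}}\right)^{2} - 89533 = \left(\frac{653}{\frac{1}{24 + \left(-5\right)^{2}}}\right)^{2} - 89533 = \left(\frac{653}{\frac{1}{24 + 25}}\right)^{2} - 89533 = \left(\frac{653}{\frac{1}{49}}\right)^{2} - 89533 = \left(653 \frac{1}{\frac{1}{49}}\right)^{2} - 89533 = \left(653 \cdot 49\right)^{2} - 89533 = 31997^{2} - 89533 = 1023808009 - 89533 = 1023718476$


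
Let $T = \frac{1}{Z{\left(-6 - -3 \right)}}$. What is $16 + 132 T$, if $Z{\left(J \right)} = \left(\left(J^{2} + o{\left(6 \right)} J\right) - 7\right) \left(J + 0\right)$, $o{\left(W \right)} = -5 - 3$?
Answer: $\frac{186}{13} \approx 14.308$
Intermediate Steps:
$o{\left(W \right)} = -8$ ($o{\left(W \right)} = -5 - 3 = -8$)
$Z{\left(J \right)} = J \left(-7 + J^{2} - 8 J\right)$ ($Z{\left(J \right)} = \left(\left(J^{2} - 8 J\right) - 7\right) \left(J + 0\right) = \left(-7 + J^{2} - 8 J\right) J = J \left(-7 + J^{2} - 8 J\right)$)
$T = - \frac{1}{78}$ ($T = \frac{1}{\left(-6 - -3\right) \left(-7 + \left(-6 - -3\right)^{2} - 8 \left(-6 - -3\right)\right)} = \frac{1}{\left(-6 + 3\right) \left(-7 + \left(-6 + 3\right)^{2} - 8 \left(-6 + 3\right)\right)} = \frac{1}{\left(-3\right) \left(-7 + \left(-3\right)^{2} - -24\right)} = \frac{1}{\left(-3\right) \left(-7 + 9 + 24\right)} = \frac{1}{\left(-3\right) 26} = \frac{1}{-78} = - \frac{1}{78} \approx -0.012821$)
$16 + 132 T = 16 + 132 \left(- \frac{1}{78}\right) = 16 - \frac{22}{13} = \frac{186}{13}$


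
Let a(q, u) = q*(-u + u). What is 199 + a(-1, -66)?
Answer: 199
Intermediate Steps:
a(q, u) = 0 (a(q, u) = q*0 = 0)
199 + a(-1, -66) = 199 + 0 = 199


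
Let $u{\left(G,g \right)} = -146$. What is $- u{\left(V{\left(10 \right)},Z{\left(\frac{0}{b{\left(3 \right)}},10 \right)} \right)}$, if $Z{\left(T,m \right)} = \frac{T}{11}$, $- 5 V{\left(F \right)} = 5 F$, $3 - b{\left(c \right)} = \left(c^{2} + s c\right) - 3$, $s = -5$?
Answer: $146$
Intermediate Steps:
$b{\left(c \right)} = 6 - c^{2} + 5 c$ ($b{\left(c \right)} = 3 - \left(\left(c^{2} - 5 c\right) - 3\right) = 3 - \left(-3 + c^{2} - 5 c\right) = 3 + \left(3 - c^{2} + 5 c\right) = 6 - c^{2} + 5 c$)
$V{\left(F \right)} = - F$ ($V{\left(F \right)} = - \frac{5 F}{5} = - F$)
$Z{\left(T,m \right)} = \frac{T}{11}$ ($Z{\left(T,m \right)} = T \frac{1}{11} = \frac{T}{11}$)
$- u{\left(V{\left(10 \right)},Z{\left(\frac{0}{b{\left(3 \right)}},10 \right)} \right)} = \left(-1\right) \left(-146\right) = 146$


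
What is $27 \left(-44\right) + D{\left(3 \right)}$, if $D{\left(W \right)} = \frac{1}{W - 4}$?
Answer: $-1189$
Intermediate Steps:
$D{\left(W \right)} = \frac{1}{-4 + W}$
$27 \left(-44\right) + D{\left(3 \right)} = 27 \left(-44\right) + \frac{1}{-4 + 3} = -1188 + \frac{1}{-1} = -1188 - 1 = -1189$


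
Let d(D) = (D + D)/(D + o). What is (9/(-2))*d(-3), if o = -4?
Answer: -27/7 ≈ -3.8571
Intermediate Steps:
d(D) = 2*D/(-4 + D) (d(D) = (D + D)/(D - 4) = (2*D)/(-4 + D) = 2*D/(-4 + D))
(9/(-2))*d(-3) = (9/(-2))*(2*(-3)/(-4 - 3)) = (-1/2*9)*(2*(-3)/(-7)) = -9*(-3)*(-1)/7 = -9/2*6/7 = -27/7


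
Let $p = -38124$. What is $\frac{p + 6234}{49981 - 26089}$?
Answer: $- \frac{5315}{3982} \approx -1.3348$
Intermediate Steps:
$\frac{p + 6234}{49981 - 26089} = \frac{-38124 + 6234}{49981 - 26089} = - \frac{31890}{23892} = \left(-31890\right) \frac{1}{23892} = - \frac{5315}{3982}$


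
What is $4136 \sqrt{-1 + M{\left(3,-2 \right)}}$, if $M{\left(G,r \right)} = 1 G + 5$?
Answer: $4136 \sqrt{7} \approx 10943.0$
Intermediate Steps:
$M{\left(G,r \right)} = 5 + G$ ($M{\left(G,r \right)} = G + 5 = 5 + G$)
$4136 \sqrt{-1 + M{\left(3,-2 \right)}} = 4136 \sqrt{-1 + \left(5 + 3\right)} = 4136 \sqrt{-1 + 8} = 4136 \sqrt{7}$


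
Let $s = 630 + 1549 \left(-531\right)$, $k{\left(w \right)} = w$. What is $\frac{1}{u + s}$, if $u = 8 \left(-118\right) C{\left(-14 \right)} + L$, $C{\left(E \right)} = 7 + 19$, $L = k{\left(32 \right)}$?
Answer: $- \frac{1}{846401} \approx -1.1815 \cdot 10^{-6}$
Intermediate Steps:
$L = 32$
$s = -821889$ ($s = 630 - 822519 = -821889$)
$C{\left(E \right)} = 26$
$u = -24512$ ($u = 8 \left(-118\right) 26 + 32 = \left(-944\right) 26 + 32 = -24544 + 32 = -24512$)
$\frac{1}{u + s} = \frac{1}{-24512 - 821889} = \frac{1}{-846401} = - \frac{1}{846401}$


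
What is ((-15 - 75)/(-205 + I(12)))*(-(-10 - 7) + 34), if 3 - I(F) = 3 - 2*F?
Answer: 4590/181 ≈ 25.359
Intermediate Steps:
I(F) = 2*F (I(F) = 3 - (3 - 2*F) = 3 + (-3 + 2*F) = 2*F)
((-15 - 75)/(-205 + I(12)))*(-(-10 - 7) + 34) = ((-15 - 75)/(-205 + 2*12))*(-(-10 - 7) + 34) = (-90/(-205 + 24))*(-1*(-17) + 34) = (-90/(-181))*(17 + 34) = -90*(-1/181)*51 = (90/181)*51 = 4590/181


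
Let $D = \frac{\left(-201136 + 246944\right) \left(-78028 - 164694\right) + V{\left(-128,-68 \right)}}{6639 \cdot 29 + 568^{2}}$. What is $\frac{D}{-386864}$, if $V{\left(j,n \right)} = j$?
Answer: $\frac{694913094}{12455932745} \approx 0.05579$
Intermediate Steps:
$D = - \frac{11118609504}{515155}$ ($D = \frac{\left(-201136 + 246944\right) \left(-78028 - 164694\right) - 128}{6639 \cdot 29 + 568^{2}} = \frac{45808 \left(-242722\right) - 128}{192531 + 322624} = \frac{-11118609376 - 128}{515155} = \left(-11118609504\right) \frac{1}{515155} = - \frac{11118609504}{515155} \approx -21583.0$)
$\frac{D}{-386864} = - \frac{11118609504}{515155 \left(-386864\right)} = \left(- \frac{11118609504}{515155}\right) \left(- \frac{1}{386864}\right) = \frac{694913094}{12455932745}$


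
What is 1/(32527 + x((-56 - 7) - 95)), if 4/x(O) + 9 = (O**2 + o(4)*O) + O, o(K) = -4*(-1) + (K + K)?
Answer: 22901/744900831 ≈ 3.0744e-5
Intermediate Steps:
o(K) = 4 + 2*K
x(O) = 4/(-9 + O**2 + 13*O) (x(O) = 4/(-9 + ((O**2 + (4 + 2*4)*O) + O)) = 4/(-9 + ((O**2 + (4 + 8)*O) + O)) = 4/(-9 + ((O**2 + 12*O) + O)) = 4/(-9 + (O**2 + 13*O)) = 4/(-9 + O**2 + 13*O))
1/(32527 + x((-56 - 7) - 95)) = 1/(32527 + 4/(-9 + ((-56 - 7) - 95)**2 + 13*((-56 - 7) - 95))) = 1/(32527 + 4/(-9 + (-63 - 95)**2 + 13*(-63 - 95))) = 1/(32527 + 4/(-9 + (-158)**2 + 13*(-158))) = 1/(32527 + 4/(-9 + 24964 - 2054)) = 1/(32527 + 4/22901) = 1/(744900831/22901) = 22901/744900831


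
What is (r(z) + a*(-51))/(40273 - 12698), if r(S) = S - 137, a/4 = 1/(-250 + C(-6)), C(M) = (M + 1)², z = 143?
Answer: 518/2068125 ≈ 0.00025047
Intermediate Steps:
C(M) = (1 + M)²
a = -4/225 (a = 4/(-250 + (1 - 6)²) = 4/(-250 + (-5)²) = 4/(-250 + 25) = 4/(-225) = 4*(-1/225) = -4/225 ≈ -0.017778)
r(S) = -137 + S
(r(z) + a*(-51))/(40273 - 12698) = ((-137 + 143) - 4/225*(-51))/(40273 - 12698) = (6 + 68/75)/27575 = (518/75)*(1/27575) = 518/2068125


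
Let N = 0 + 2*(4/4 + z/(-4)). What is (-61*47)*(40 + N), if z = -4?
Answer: -126148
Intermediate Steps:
N = 4 (N = 0 + 2*(4/4 - 4/(-4)) = 0 + 2*(4*(¼) - 4*(-¼)) = 0 + 2*(1 + 1) = 0 + 2*2 = 0 + 4 = 4)
(-61*47)*(40 + N) = (-61*47)*(40 + 4) = -2867*44 = -126148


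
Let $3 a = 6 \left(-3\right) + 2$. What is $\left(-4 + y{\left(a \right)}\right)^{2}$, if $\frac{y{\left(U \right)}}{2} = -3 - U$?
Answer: $\frac{4}{9} \approx 0.44444$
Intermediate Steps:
$a = - \frac{16}{3}$ ($a = \frac{6 \left(-3\right) + 2}{3} = \frac{-18 + 2}{3} = \frac{1}{3} \left(-16\right) = - \frac{16}{3} \approx -5.3333$)
$y{\left(U \right)} = -6 - 2 U$ ($y{\left(U \right)} = 2 \left(-3 - U\right) = -6 - 2 U$)
$\left(-4 + y{\left(a \right)}\right)^{2} = \left(-4 - - \frac{14}{3}\right)^{2} = \left(-4 + \left(-6 + \frac{32}{3}\right)\right)^{2} = \left(-4 + \frac{14}{3}\right)^{2} = \left(\frac{2}{3}\right)^{2} = \frac{4}{9}$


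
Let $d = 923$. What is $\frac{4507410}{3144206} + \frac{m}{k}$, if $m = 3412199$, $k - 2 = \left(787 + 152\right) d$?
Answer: $\frac{7317612154292}{1362540097997} \approx 5.3706$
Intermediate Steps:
$k = 866699$ ($k = 2 + \left(787 + 152\right) 923 = 2 + 939 \cdot 923 = 2 + 866697 = 866699$)
$\frac{4507410}{3144206} + \frac{m}{k} = \frac{4507410}{3144206} + \frac{3412199}{866699} = 4507410 \cdot \frac{1}{3144206} + 3412199 \cdot \frac{1}{866699} = \frac{2253705}{1572103} + \frac{3412199}{866699} = \frac{7317612154292}{1362540097997}$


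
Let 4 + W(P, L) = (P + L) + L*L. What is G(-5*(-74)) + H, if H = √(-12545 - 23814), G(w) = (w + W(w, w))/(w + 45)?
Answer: 138006/415 + I*√36359 ≈ 332.54 + 190.68*I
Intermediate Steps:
W(P, L) = -4 + L + P + L² (W(P, L) = -4 + ((P + L) + L*L) = -4 + ((L + P) + L²) = -4 + (L + P + L²) = -4 + L + P + L²)
G(w) = (-4 + w² + 3*w)/(45 + w) (G(w) = (w + (-4 + w + w + w²))/(w + 45) = (w + (-4 + w² + 2*w))/(45 + w) = (-4 + w² + 3*w)/(45 + w))
H = I*√36359 (H = √(-36359) = I*√36359 ≈ 190.68*I)
G(-5*(-74)) + H = (-4 + (-5*(-74))² + 3*(-5*(-74)))/(45 - 5*(-74)) + I*√36359 = (-4 + 370² + 3*370)/(45 + 370) + I*√36359 = (-4 + 136900 + 1110)/415 + I*√36359 = (1/415)*138006 + I*√36359 = 138006/415 + I*√36359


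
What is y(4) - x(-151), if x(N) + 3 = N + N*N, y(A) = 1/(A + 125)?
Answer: -2921462/129 ≈ -22647.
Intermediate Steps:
y(A) = 1/(125 + A)
x(N) = -3 + N + N² (x(N) = -3 + (N + N*N) = -3 + (N + N²) = -3 + N + N²)
y(4) - x(-151) = 1/(125 + 4) - (-3 - 151 + (-151)²) = 1/129 - (-3 - 151 + 22801) = 1/129 - 1*22647 = 1/129 - 22647 = -2921462/129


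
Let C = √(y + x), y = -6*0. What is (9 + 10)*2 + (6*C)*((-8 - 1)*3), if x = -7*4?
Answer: 38 - 324*I*√7 ≈ 38.0 - 857.22*I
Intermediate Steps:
x = -28
y = 0
C = 2*I*√7 (C = √(0 - 28) = √(-28) = 2*I*√7 ≈ 5.2915*I)
(9 + 10)*2 + (6*C)*((-8 - 1)*3) = (9 + 10)*2 + (6*(2*I*√7))*((-8 - 1)*3) = 19*2 + (12*I*√7)*(-9*3) = 38 + (12*I*√7)*(-27) = 38 - 324*I*√7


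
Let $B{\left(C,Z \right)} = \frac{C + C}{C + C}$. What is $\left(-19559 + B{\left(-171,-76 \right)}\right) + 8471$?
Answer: $-11087$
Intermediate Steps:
$B{\left(C,Z \right)} = 1$ ($B{\left(C,Z \right)} = \frac{2 C}{2 C} = 2 C \frac{1}{2 C} = 1$)
$\left(-19559 + B{\left(-171,-76 \right)}\right) + 8471 = \left(-19559 + 1\right) + 8471 = -19558 + 8471 = -11087$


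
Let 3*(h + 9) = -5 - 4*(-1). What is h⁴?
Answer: 614656/81 ≈ 7588.3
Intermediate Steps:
h = -28/3 (h = -9 + (-5 - 4*(-1))/3 = -9 + (-5 + 4)/3 = -9 + (⅓)*(-1) = -9 - ⅓ = -28/3 ≈ -9.3333)
h⁴ = (-28/3)⁴ = 614656/81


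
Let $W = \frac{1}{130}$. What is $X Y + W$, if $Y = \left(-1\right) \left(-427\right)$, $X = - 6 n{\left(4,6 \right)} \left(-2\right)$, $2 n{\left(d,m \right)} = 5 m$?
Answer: $\frac{9991801}{130} \approx 76860.0$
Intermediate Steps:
$W = \frac{1}{130} \approx 0.0076923$
$n{\left(d,m \right)} = \frac{5 m}{2}$
$X = 180$ ($X = - 6 \cdot \frac{5}{2} \cdot 6 \left(-2\right) = \left(-6\right) 15 \left(-2\right) = \left(-90\right) \left(-2\right) = 180$)
$Y = 427$
$X Y + W = 180 \cdot 427 + \frac{1}{130} = 76860 + \frac{1}{130} = \frac{9991801}{130}$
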